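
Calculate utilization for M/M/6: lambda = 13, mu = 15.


rho = lambda/(c*mu) = 13/(6*15) = 0.1444

0.1444


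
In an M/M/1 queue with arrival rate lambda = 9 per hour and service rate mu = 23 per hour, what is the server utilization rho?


rho = lambda/mu = 9/23 = 0.3913

0.3913


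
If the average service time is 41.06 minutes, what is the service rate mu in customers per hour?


mu = 60 / avg_service_time = 60 / 41.06 = 1.46 per hour

1.46 per hour


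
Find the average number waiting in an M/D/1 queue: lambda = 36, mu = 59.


M/D/1: Lq = rho^2 / (2*(1-rho)) where rho = 36/59; Lq = 0.48

0.48


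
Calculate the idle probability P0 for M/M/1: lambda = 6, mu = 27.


P0 = 1 - rho = 1 - 6/27 = 0.7778

0.7778


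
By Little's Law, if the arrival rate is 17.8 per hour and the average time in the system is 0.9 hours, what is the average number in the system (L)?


L = lambda * W = 17.8 * 0.9 = 16.02

16.02


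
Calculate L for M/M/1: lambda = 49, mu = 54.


rho = 49/54; L = rho/(1-rho) = 9.8

9.8


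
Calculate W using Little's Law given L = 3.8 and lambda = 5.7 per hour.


W = L / lambda = 3.8 / 5.7 = 0.6667 hours

0.6667 hours


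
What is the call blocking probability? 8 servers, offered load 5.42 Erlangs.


B(N,A) = (A^N/N!) / sum(A^k/k!, k=0..N) with N=8, A=5.42 = 0.0908

0.0908


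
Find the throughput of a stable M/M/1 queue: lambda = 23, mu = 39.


For a stable queue (lambda < mu), throughput = lambda = 23 per hour

23 per hour


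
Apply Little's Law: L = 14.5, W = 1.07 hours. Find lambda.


lambda = L / W = 14.5 / 1.07 = 13.55 per hour

13.55 per hour


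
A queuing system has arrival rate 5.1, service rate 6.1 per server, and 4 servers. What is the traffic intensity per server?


rho = lambda / (c * mu) = 5.1 / (4 * 6.1) = 0.209

0.209


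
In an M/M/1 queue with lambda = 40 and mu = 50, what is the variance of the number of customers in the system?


rho = 40/50; Var(N) = rho/(1-rho)^2 = 20.0

20.0


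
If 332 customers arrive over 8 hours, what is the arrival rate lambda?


lambda = total arrivals / time = 332 / 8 = 41.5 per hour

41.5 per hour


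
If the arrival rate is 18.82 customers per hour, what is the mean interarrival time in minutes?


Mean interarrival time = 60/lambda = 60/18.82 = 3.19 minutes

3.19 minutes


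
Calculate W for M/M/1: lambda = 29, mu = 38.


W = 1/(mu - lambda) = 1/(38 - 29) = 0.1111 hours

0.1111 hours


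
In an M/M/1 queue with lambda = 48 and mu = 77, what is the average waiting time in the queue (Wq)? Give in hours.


rho = 48/77; Wq = rho/(mu - lambda) = 0.0215 hours

0.0215 hours


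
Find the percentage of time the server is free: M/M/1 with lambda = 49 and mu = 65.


Idle fraction = (1 - rho) * 100 = (1 - 49/65) * 100 = 24.6%

24.6%


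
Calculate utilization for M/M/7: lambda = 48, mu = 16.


rho = lambda/(c*mu) = 48/(7*16) = 0.4286

0.4286


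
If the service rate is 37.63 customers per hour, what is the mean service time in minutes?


Mean service time = 60/mu = 60/37.63 = 1.59 minutes

1.59 minutes


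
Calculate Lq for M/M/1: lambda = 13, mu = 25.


rho = 13/25; Lq = rho^2/(1-rho) = 0.56

0.56


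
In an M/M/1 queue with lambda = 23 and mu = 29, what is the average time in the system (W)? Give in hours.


W = 1/(mu - lambda) = 1/(29 - 23) = 0.1667 hours

0.1667 hours


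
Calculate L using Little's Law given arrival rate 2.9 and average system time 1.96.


L = lambda * W = 2.9 * 1.96 = 5.68

5.68


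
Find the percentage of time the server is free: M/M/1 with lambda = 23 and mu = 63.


Idle fraction = (1 - rho) * 100 = (1 - 23/63) * 100 = 63.5%

63.5%


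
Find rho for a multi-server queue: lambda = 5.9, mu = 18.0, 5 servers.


rho = lambda / (c * mu) = 5.9 / (5 * 18.0) = 0.0656

0.0656


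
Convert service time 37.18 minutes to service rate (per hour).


mu = 60 / avg_service_time = 60 / 37.18 = 1.61 per hour

1.61 per hour


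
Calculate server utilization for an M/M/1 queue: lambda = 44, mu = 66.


rho = lambda/mu = 44/66 = 0.6667

0.6667


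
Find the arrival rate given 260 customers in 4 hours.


lambda = total arrivals / time = 260 / 4 = 65.0 per hour

65.0 per hour


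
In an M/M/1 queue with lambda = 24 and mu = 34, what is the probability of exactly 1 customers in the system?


rho = 24/34; P(n) = (1-rho)*rho^n = (1-24/34)*(24/34)^1 = 0.2076

0.2076


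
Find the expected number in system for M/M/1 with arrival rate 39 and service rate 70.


rho = 39/70; L = rho/(1-rho) = 1.26

1.26


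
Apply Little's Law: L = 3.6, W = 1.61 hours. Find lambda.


lambda = L / W = 3.6 / 1.61 = 2.24 per hour

2.24 per hour


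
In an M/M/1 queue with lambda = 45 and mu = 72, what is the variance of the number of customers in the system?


rho = 45/72; Var(N) = rho/(1-rho)^2 = 4.44

4.44


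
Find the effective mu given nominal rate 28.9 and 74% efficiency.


Effective rate = mu * efficiency = 28.9 * 0.74 = 21.39 per hour

21.39 per hour


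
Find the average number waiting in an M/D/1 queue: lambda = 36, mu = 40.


M/D/1: Lq = rho^2 / (2*(1-rho)) where rho = 36/40; Lq = 4.05

4.05


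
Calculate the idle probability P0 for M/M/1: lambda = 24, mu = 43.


P0 = 1 - rho = 1 - 24/43 = 0.4419

0.4419


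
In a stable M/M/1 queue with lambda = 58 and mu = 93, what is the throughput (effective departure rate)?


For a stable queue (lambda < mu), throughput = lambda = 58 per hour

58 per hour


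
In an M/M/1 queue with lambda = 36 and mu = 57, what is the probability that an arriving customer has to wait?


P(wait) = rho = lambda/mu = 36/57 = 0.6316

0.6316


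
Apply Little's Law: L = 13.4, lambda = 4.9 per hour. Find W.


W = L / lambda = 13.4 / 4.9 = 2.7347 hours

2.7347 hours


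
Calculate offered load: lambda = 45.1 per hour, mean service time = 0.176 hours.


Offered load a = lambda * E[S] = 45.1 * 0.176 = 7.94 Erlangs

7.94 Erlangs


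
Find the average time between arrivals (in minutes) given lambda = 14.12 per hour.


Mean interarrival time = 60/lambda = 60/14.12 = 4.25 minutes

4.25 minutes


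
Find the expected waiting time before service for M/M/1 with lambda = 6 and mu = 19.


rho = 6/19; Wq = rho/(mu - lambda) = 0.0243 hours

0.0243 hours


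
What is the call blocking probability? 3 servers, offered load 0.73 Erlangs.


B(N,A) = (A^N/N!) / sum(A^k/k!, k=0..N) with N=3, A=0.73 = 0.0315

0.0315


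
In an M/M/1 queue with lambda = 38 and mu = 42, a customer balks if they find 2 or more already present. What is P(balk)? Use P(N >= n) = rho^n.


P(N >= 2) = rho^2 = (38/42)^2 = 0.8186

0.8186


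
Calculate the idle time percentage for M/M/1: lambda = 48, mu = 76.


Idle fraction = (1 - rho) * 100 = (1 - 48/76) * 100 = 36.8%

36.8%


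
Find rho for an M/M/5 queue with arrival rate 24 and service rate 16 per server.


rho = lambda/(c*mu) = 24/(5*16) = 0.3

0.3


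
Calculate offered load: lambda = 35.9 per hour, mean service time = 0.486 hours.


Offered load a = lambda * E[S] = 35.9 * 0.486 = 17.45 Erlangs

17.45 Erlangs


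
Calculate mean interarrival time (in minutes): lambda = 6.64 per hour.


Mean interarrival time = 60/lambda = 60/6.64 = 9.04 minutes

9.04 minutes


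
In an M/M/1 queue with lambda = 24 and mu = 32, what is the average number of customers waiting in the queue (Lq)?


rho = 24/32; Lq = rho^2/(1-rho) = 2.25

2.25


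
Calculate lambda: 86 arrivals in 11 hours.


lambda = total arrivals / time = 86 / 11 = 7.82 per hour

7.82 per hour


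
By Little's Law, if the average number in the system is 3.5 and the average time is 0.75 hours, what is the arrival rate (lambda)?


lambda = L / W = 3.5 / 0.75 = 4.67 per hour

4.67 per hour


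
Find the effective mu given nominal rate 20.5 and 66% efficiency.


Effective rate = mu * efficiency = 20.5 * 0.66 = 13.53 per hour

13.53 per hour


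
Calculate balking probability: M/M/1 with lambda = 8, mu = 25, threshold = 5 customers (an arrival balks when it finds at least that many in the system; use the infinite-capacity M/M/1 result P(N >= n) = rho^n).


P(N >= 5) = rho^5 = (8/25)^5 = 0.0034

0.0034


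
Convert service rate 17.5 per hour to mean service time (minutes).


Mean service time = 60/mu = 60/17.5 = 3.43 minutes

3.43 minutes


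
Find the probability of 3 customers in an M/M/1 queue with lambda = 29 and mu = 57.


rho = 29/57; P(n) = (1-rho)*rho^n = (1-29/57)*(29/57)^3 = 0.0647

0.0647


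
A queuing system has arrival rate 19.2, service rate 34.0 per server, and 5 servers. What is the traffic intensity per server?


rho = lambda / (c * mu) = 19.2 / (5 * 34.0) = 0.1129

0.1129


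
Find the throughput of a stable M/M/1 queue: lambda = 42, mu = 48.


For a stable queue (lambda < mu), throughput = lambda = 42 per hour

42 per hour


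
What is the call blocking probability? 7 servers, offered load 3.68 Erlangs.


B(N,A) = (A^N/N!) / sum(A^k/k!, k=0..N) with N=7, A=3.68 = 0.0474

0.0474


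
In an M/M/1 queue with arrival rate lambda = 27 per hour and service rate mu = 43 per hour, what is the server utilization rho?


rho = lambda/mu = 27/43 = 0.6279

0.6279


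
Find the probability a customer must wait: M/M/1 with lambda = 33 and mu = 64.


P(wait) = rho = lambda/mu = 33/64 = 0.5156

0.5156


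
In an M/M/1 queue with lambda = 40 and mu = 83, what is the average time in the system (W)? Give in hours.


W = 1/(mu - lambda) = 1/(83 - 40) = 0.0233 hours

0.0233 hours


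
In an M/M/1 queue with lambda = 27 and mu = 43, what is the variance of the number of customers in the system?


rho = 27/43; Var(N) = rho/(1-rho)^2 = 4.54

4.54


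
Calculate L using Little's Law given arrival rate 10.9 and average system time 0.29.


L = lambda * W = 10.9 * 0.29 = 3.16

3.16


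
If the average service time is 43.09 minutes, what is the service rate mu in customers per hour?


mu = 60 / avg_service_time = 60 / 43.09 = 1.39 per hour

1.39 per hour


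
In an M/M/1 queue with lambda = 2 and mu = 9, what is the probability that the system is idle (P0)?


P0 = 1 - rho = 1 - 2/9 = 0.7778

0.7778


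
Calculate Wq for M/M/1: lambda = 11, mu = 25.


rho = 11/25; Wq = rho/(mu - lambda) = 0.0314 hours

0.0314 hours


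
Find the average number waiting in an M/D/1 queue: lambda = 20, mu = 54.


M/D/1: Lq = rho^2 / (2*(1-rho)) where rho = 20/54; Lq = 0.11

0.11


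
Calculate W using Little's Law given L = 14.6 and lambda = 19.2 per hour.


W = L / lambda = 14.6 / 19.2 = 0.7604 hours

0.7604 hours


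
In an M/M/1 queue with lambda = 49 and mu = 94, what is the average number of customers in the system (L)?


rho = 49/94; L = rho/(1-rho) = 1.09

1.09


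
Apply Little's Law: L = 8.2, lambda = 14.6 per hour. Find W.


W = L / lambda = 8.2 / 14.6 = 0.5616 hours

0.5616 hours


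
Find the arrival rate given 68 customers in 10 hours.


lambda = total arrivals / time = 68 / 10 = 6.8 per hour

6.8 per hour


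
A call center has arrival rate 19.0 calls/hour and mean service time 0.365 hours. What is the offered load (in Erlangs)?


Offered load a = lambda * E[S] = 19.0 * 0.365 = 6.94 Erlangs

6.94 Erlangs


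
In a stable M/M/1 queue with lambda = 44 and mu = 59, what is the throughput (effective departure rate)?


For a stable queue (lambda < mu), throughput = lambda = 44 per hour

44 per hour


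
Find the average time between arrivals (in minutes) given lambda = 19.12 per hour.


Mean interarrival time = 60/lambda = 60/19.12 = 3.14 minutes

3.14 minutes


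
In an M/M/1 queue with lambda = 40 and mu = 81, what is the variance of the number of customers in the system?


rho = 40/81; Var(N) = rho/(1-rho)^2 = 1.93

1.93


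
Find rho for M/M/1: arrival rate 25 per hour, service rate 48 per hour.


rho = lambda/mu = 25/48 = 0.5208

0.5208


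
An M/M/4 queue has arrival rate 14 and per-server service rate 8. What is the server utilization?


rho = lambda/(c*mu) = 14/(4*8) = 0.4375

0.4375


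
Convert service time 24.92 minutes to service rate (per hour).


mu = 60 / avg_service_time = 60 / 24.92 = 2.41 per hour

2.41 per hour


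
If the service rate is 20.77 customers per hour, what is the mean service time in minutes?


Mean service time = 60/mu = 60/20.77 = 2.89 minutes

2.89 minutes


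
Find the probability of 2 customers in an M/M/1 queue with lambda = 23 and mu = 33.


rho = 23/33; P(n) = (1-rho)*rho^n = (1-23/33)*(23/33)^2 = 0.1472

0.1472


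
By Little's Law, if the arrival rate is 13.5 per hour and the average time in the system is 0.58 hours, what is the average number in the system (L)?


L = lambda * W = 13.5 * 0.58 = 7.83

7.83


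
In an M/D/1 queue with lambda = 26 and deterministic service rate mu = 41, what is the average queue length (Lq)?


M/D/1: Lq = rho^2 / (2*(1-rho)) where rho = 26/41; Lq = 0.55

0.55


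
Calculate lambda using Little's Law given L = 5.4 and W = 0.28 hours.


lambda = L / W = 5.4 / 0.28 = 19.29 per hour

19.29 per hour


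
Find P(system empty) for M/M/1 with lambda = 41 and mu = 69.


P0 = 1 - rho = 1 - 41/69 = 0.4058

0.4058


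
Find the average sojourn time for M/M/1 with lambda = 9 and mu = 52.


W = 1/(mu - lambda) = 1/(52 - 9) = 0.0233 hours

0.0233 hours


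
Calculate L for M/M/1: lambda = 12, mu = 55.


rho = 12/55; L = rho/(1-rho) = 0.28

0.28


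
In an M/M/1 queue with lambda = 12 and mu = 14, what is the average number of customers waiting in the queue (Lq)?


rho = 12/14; Lq = rho^2/(1-rho) = 5.14

5.14


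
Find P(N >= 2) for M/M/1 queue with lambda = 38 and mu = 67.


P(N >= 2) = rho^2 = (38/67)^2 = 0.3217

0.3217


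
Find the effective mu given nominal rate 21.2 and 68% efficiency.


Effective rate = mu * efficiency = 21.2 * 0.68 = 14.42 per hour

14.42 per hour


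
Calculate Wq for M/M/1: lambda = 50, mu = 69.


rho = 50/69; Wq = rho/(mu - lambda) = 0.0381 hours

0.0381 hours


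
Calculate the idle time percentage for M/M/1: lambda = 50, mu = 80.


Idle fraction = (1 - rho) * 100 = (1 - 50/80) * 100 = 37.5%

37.5%


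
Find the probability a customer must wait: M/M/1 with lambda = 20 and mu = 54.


P(wait) = rho = lambda/mu = 20/54 = 0.3704

0.3704


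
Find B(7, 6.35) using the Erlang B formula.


B(N,A) = (A^N/N!) / sum(A^k/k!, k=0..N) with N=7, A=6.35 = 0.2077

0.2077


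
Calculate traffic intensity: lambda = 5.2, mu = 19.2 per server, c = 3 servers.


rho = lambda / (c * mu) = 5.2 / (3 * 19.2) = 0.0903

0.0903


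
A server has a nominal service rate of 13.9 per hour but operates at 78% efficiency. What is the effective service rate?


Effective rate = mu * efficiency = 13.9 * 0.78 = 10.84 per hour

10.84 per hour


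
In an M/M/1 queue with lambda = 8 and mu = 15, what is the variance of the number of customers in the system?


rho = 8/15; Var(N) = rho/(1-rho)^2 = 2.45

2.45


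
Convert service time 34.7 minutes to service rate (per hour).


mu = 60 / avg_service_time = 60 / 34.7 = 1.73 per hour

1.73 per hour


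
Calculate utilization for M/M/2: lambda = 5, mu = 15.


rho = lambda/(c*mu) = 5/(2*15) = 0.1667

0.1667


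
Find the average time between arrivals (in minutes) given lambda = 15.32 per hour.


Mean interarrival time = 60/lambda = 60/15.32 = 3.92 minutes

3.92 minutes


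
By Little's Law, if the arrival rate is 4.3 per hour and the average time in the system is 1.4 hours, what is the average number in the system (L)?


L = lambda * W = 4.3 * 1.4 = 6.02

6.02


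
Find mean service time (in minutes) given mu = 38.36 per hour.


Mean service time = 60/mu = 60/38.36 = 1.56 minutes

1.56 minutes


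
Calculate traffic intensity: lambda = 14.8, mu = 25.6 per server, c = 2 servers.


rho = lambda / (c * mu) = 14.8 / (2 * 25.6) = 0.2891

0.2891


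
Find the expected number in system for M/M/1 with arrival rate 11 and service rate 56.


rho = 11/56; L = rho/(1-rho) = 0.24

0.24


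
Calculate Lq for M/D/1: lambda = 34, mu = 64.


M/D/1: Lq = rho^2 / (2*(1-rho)) where rho = 34/64; Lq = 0.3

0.3


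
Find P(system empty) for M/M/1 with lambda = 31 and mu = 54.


P0 = 1 - rho = 1 - 31/54 = 0.4259

0.4259


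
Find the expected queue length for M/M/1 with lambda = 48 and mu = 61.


rho = 48/61; Lq = rho^2/(1-rho) = 2.91

2.91


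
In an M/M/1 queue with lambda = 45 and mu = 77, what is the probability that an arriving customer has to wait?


P(wait) = rho = lambda/mu = 45/77 = 0.5844

0.5844


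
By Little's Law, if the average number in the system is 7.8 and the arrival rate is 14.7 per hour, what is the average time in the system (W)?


W = L / lambda = 7.8 / 14.7 = 0.5306 hours

0.5306 hours


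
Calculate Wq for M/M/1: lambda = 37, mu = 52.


rho = 37/52; Wq = rho/(mu - lambda) = 0.0474 hours

0.0474 hours


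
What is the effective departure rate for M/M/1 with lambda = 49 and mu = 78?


For a stable queue (lambda < mu), throughput = lambda = 49 per hour

49 per hour


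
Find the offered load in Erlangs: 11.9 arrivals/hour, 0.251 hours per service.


Offered load a = lambda * E[S] = 11.9 * 0.251 = 2.99 Erlangs

2.99 Erlangs


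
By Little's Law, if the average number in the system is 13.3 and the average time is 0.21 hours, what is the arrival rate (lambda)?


lambda = L / W = 13.3 / 0.21 = 63.33 per hour

63.33 per hour


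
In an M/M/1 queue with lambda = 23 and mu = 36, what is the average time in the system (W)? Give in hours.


W = 1/(mu - lambda) = 1/(36 - 23) = 0.0769 hours

0.0769 hours


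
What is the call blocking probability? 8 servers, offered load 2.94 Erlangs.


B(N,A) = (A^N/N!) / sum(A^k/k!, k=0..N) with N=8, A=2.94 = 0.0073

0.0073


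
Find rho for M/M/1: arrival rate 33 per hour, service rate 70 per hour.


rho = lambda/mu = 33/70 = 0.4714

0.4714


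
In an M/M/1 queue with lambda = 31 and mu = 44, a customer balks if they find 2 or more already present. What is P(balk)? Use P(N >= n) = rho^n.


P(N >= 2) = rho^2 = (31/44)^2 = 0.4964

0.4964


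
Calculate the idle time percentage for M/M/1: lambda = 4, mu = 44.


Idle fraction = (1 - rho) * 100 = (1 - 4/44) * 100 = 90.9%

90.9%


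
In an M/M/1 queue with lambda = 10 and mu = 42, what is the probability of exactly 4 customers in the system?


rho = 10/42; P(n) = (1-rho)*rho^n = (1-10/42)*(10/42)^4 = 0.0024

0.0024


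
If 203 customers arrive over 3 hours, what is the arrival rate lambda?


lambda = total arrivals / time = 203 / 3 = 67.67 per hour

67.67 per hour


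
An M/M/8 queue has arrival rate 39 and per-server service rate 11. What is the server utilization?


rho = lambda/(c*mu) = 39/(8*11) = 0.4432

0.4432


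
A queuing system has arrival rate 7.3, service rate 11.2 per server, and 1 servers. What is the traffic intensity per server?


rho = lambda / (c * mu) = 7.3 / (1 * 11.2) = 0.6518

0.6518


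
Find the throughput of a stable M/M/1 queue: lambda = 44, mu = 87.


For a stable queue (lambda < mu), throughput = lambda = 44 per hour

44 per hour


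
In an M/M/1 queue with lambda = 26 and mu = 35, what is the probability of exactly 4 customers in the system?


rho = 26/35; P(n) = (1-rho)*rho^n = (1-26/35)*(26/35)^4 = 0.0783

0.0783


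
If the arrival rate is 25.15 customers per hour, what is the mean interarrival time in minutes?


Mean interarrival time = 60/lambda = 60/25.15 = 2.39 minutes

2.39 minutes


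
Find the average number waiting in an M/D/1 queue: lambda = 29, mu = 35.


M/D/1: Lq = rho^2 / (2*(1-rho)) where rho = 29/35; Lq = 2.0

2.0


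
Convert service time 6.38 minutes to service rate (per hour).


mu = 60 / avg_service_time = 60 / 6.38 = 9.4 per hour

9.4 per hour


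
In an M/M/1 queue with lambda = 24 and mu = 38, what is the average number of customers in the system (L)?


rho = 24/38; L = rho/(1-rho) = 1.71

1.71


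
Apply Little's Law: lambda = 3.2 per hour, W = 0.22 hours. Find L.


L = lambda * W = 3.2 * 0.22 = 0.7

0.7


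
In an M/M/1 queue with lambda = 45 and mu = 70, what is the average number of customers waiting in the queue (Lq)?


rho = 45/70; Lq = rho^2/(1-rho) = 1.16

1.16


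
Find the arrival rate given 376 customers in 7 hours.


lambda = total arrivals / time = 376 / 7 = 53.71 per hour

53.71 per hour


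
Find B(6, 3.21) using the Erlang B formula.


B(N,A) = (A^N/N!) / sum(A^k/k!, k=0..N) with N=6, A=3.21 = 0.0642

0.0642


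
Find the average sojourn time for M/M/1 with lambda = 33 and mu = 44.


W = 1/(mu - lambda) = 1/(44 - 33) = 0.0909 hours

0.0909 hours


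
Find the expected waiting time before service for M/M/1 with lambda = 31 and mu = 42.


rho = 31/42; Wq = rho/(mu - lambda) = 0.0671 hours

0.0671 hours


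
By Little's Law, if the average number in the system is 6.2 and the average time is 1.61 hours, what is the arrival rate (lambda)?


lambda = L / W = 6.2 / 1.61 = 3.85 per hour

3.85 per hour


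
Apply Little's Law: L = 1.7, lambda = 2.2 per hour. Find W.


W = L / lambda = 1.7 / 2.2 = 0.7727 hours

0.7727 hours


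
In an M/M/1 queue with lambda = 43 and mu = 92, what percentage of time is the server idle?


Idle fraction = (1 - rho) * 100 = (1 - 43/92) * 100 = 53.3%

53.3%


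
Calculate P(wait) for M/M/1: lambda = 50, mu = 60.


P(wait) = rho = lambda/mu = 50/60 = 0.8333

0.8333


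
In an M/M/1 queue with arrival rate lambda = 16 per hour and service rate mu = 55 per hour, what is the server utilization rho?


rho = lambda/mu = 16/55 = 0.2909

0.2909


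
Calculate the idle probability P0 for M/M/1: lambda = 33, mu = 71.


P0 = 1 - rho = 1 - 33/71 = 0.5352

0.5352


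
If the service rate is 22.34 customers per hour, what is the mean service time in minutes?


Mean service time = 60/mu = 60/22.34 = 2.69 minutes

2.69 minutes


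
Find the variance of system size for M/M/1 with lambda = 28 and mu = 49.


rho = 28/49; Var(N) = rho/(1-rho)^2 = 3.11

3.11


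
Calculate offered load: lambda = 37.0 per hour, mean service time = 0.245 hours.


Offered load a = lambda * E[S] = 37.0 * 0.245 = 9.07 Erlangs

9.07 Erlangs


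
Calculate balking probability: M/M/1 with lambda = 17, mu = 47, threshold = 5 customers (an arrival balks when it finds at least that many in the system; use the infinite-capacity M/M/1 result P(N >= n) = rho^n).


P(N >= 5) = rho^5 = (17/47)^5 = 0.0062

0.0062


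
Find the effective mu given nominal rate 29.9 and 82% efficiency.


Effective rate = mu * efficiency = 29.9 * 0.82 = 24.52 per hour

24.52 per hour


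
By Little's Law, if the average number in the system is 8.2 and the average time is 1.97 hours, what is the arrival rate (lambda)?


lambda = L / W = 8.2 / 1.97 = 4.16 per hour

4.16 per hour


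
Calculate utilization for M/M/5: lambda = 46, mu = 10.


rho = lambda/(c*mu) = 46/(5*10) = 0.92

0.92


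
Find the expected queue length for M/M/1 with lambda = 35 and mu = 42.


rho = 35/42; Lq = rho^2/(1-rho) = 4.17

4.17


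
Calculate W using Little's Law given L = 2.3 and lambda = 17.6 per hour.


W = L / lambda = 2.3 / 17.6 = 0.1307 hours

0.1307 hours


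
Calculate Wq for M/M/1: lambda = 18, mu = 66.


rho = 18/66; Wq = rho/(mu - lambda) = 0.0057 hours

0.0057 hours


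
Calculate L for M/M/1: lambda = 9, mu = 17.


rho = 9/17; L = rho/(1-rho) = 1.13

1.13


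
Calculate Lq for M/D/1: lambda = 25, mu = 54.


M/D/1: Lq = rho^2 / (2*(1-rho)) where rho = 25/54; Lq = 0.2

0.2


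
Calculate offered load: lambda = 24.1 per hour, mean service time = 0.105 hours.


Offered load a = lambda * E[S] = 24.1 * 0.105 = 2.53 Erlangs

2.53 Erlangs


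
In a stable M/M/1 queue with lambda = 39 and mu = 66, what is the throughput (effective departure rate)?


For a stable queue (lambda < mu), throughput = lambda = 39 per hour

39 per hour


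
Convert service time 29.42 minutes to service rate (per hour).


mu = 60 / avg_service_time = 60 / 29.42 = 2.04 per hour

2.04 per hour


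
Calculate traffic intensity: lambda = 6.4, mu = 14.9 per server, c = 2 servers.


rho = lambda / (c * mu) = 6.4 / (2 * 14.9) = 0.2148

0.2148


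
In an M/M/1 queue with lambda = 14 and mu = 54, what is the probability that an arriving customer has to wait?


P(wait) = rho = lambda/mu = 14/54 = 0.2593

0.2593


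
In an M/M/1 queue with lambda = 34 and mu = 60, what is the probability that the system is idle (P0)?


P0 = 1 - rho = 1 - 34/60 = 0.4333

0.4333


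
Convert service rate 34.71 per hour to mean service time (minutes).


Mean service time = 60/mu = 60/34.71 = 1.73 minutes

1.73 minutes


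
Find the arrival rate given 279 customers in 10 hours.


lambda = total arrivals / time = 279 / 10 = 27.9 per hour

27.9 per hour


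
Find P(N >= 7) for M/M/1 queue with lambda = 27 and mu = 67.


P(N >= 7) = rho^7 = (27/67)^7 = 0.0017

0.0017


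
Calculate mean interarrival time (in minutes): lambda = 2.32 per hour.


Mean interarrival time = 60/lambda = 60/2.32 = 25.86 minutes

25.86 minutes


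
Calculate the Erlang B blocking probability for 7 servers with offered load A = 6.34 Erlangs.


B(N,A) = (A^N/N!) / sum(A^k/k!, k=0..N) with N=7, A=6.34 = 0.2071

0.2071


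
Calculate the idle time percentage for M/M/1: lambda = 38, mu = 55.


Idle fraction = (1 - rho) * 100 = (1 - 38/55) * 100 = 30.9%

30.9%


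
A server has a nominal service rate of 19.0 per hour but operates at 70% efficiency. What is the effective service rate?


Effective rate = mu * efficiency = 19.0 * 0.7 = 13.3 per hour

13.3 per hour


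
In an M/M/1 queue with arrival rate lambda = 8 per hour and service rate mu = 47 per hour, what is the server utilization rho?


rho = lambda/mu = 8/47 = 0.1702

0.1702


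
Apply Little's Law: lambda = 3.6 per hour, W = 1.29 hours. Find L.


L = lambda * W = 3.6 * 1.29 = 4.64

4.64


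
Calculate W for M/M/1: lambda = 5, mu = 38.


W = 1/(mu - lambda) = 1/(38 - 5) = 0.0303 hours

0.0303 hours


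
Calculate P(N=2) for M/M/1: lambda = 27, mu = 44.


rho = 27/44; P(n) = (1-rho)*rho^n = (1-27/44)*(27/44)^2 = 0.1455

0.1455


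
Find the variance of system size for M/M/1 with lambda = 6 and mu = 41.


rho = 6/41; Var(N) = rho/(1-rho)^2 = 0.2

0.2


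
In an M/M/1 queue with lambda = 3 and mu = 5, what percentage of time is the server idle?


Idle fraction = (1 - rho) * 100 = (1 - 3/5) * 100 = 40.0%

40.0%


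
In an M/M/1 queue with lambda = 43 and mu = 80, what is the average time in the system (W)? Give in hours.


W = 1/(mu - lambda) = 1/(80 - 43) = 0.027 hours

0.027 hours


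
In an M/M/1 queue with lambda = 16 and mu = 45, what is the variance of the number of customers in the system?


rho = 16/45; Var(N) = rho/(1-rho)^2 = 0.86

0.86


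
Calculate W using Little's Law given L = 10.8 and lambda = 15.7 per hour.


W = L / lambda = 10.8 / 15.7 = 0.6879 hours

0.6879 hours


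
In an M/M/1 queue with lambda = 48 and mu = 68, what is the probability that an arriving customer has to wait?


P(wait) = rho = lambda/mu = 48/68 = 0.7059

0.7059


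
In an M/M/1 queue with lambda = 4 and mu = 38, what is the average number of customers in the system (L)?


rho = 4/38; L = rho/(1-rho) = 0.12

0.12


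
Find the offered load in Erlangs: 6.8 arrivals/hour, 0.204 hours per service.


Offered load a = lambda * E[S] = 6.8 * 0.204 = 1.39 Erlangs

1.39 Erlangs


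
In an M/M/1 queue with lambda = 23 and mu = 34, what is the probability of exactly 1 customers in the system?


rho = 23/34; P(n) = (1-rho)*rho^n = (1-23/34)*(23/34)^1 = 0.2189

0.2189


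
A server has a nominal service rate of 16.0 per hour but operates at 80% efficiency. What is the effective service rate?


Effective rate = mu * efficiency = 16.0 * 0.8 = 12.8 per hour

12.8 per hour


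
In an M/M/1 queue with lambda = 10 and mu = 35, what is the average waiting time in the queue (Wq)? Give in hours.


rho = 10/35; Wq = rho/(mu - lambda) = 0.0114 hours

0.0114 hours


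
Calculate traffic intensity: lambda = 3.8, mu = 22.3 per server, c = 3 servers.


rho = lambda / (c * mu) = 3.8 / (3 * 22.3) = 0.0568

0.0568


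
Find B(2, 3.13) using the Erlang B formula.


B(N,A) = (A^N/N!) / sum(A^k/k!, k=0..N) with N=2, A=3.13 = 0.5426

0.5426


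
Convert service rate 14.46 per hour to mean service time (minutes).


Mean service time = 60/mu = 60/14.46 = 4.15 minutes

4.15 minutes


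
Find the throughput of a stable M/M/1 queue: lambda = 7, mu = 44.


For a stable queue (lambda < mu), throughput = lambda = 7 per hour

7 per hour


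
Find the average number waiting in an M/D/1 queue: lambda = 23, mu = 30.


M/D/1: Lq = rho^2 / (2*(1-rho)) where rho = 23/30; Lq = 1.26

1.26


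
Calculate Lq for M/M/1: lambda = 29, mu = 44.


rho = 29/44; Lq = rho^2/(1-rho) = 1.27

1.27


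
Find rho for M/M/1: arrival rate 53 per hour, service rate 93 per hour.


rho = lambda/mu = 53/93 = 0.5699

0.5699


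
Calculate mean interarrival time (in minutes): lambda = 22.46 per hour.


Mean interarrival time = 60/lambda = 60/22.46 = 2.67 minutes

2.67 minutes


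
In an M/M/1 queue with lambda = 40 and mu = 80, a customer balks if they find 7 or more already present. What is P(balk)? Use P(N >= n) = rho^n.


P(N >= 7) = rho^7 = (40/80)^7 = 0.0078

0.0078


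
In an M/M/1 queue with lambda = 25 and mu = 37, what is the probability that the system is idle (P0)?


P0 = 1 - rho = 1 - 25/37 = 0.3243

0.3243


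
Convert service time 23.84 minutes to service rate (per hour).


mu = 60 / avg_service_time = 60 / 23.84 = 2.52 per hour

2.52 per hour


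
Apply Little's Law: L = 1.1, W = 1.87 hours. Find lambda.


lambda = L / W = 1.1 / 1.87 = 0.59 per hour

0.59 per hour


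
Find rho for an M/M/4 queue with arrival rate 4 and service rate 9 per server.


rho = lambda/(c*mu) = 4/(4*9) = 0.1111

0.1111


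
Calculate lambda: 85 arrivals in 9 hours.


lambda = total arrivals / time = 85 / 9 = 9.44 per hour

9.44 per hour


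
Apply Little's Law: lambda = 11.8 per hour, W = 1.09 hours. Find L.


L = lambda * W = 11.8 * 1.09 = 12.86

12.86


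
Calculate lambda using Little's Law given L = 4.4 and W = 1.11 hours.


lambda = L / W = 4.4 / 1.11 = 3.96 per hour

3.96 per hour


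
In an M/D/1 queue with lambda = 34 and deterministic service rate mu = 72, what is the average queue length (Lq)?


M/D/1: Lq = rho^2 / (2*(1-rho)) where rho = 34/72; Lq = 0.21

0.21


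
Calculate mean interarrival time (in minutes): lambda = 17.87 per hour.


Mean interarrival time = 60/lambda = 60/17.87 = 3.36 minutes

3.36 minutes


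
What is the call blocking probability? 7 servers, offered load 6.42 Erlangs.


B(N,A) = (A^N/N!) / sum(A^k/k!, k=0..N) with N=7, A=6.42 = 0.2122

0.2122


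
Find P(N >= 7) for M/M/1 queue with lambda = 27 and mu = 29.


P(N >= 7) = rho^7 = (27/29)^7 = 0.6064

0.6064


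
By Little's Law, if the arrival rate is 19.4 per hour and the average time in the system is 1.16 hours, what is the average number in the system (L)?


L = lambda * W = 19.4 * 1.16 = 22.5

22.5


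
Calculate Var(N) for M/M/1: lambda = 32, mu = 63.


rho = 32/63; Var(N) = rho/(1-rho)^2 = 2.1

2.1


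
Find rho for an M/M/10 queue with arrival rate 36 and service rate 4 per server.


rho = lambda/(c*mu) = 36/(10*4) = 0.9

0.9


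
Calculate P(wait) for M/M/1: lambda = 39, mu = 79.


P(wait) = rho = lambda/mu = 39/79 = 0.4937

0.4937


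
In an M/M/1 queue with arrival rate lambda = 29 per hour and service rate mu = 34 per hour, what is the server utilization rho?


rho = lambda/mu = 29/34 = 0.8529

0.8529


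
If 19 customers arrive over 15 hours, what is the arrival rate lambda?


lambda = total arrivals / time = 19 / 15 = 1.27 per hour

1.27 per hour


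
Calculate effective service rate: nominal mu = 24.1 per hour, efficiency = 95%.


Effective rate = mu * efficiency = 24.1 * 0.95 = 22.9 per hour

22.9 per hour


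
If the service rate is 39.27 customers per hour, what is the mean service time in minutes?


Mean service time = 60/mu = 60/39.27 = 1.53 minutes

1.53 minutes


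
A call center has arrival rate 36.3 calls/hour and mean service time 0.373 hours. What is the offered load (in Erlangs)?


Offered load a = lambda * E[S] = 36.3 * 0.373 = 13.54 Erlangs

13.54 Erlangs


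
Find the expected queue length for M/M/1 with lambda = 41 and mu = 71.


rho = 41/71; Lq = rho^2/(1-rho) = 0.79

0.79


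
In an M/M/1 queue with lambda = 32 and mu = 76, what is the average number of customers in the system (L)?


rho = 32/76; L = rho/(1-rho) = 0.73

0.73


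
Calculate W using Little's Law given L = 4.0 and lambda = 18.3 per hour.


W = L / lambda = 4.0 / 18.3 = 0.2186 hours

0.2186 hours


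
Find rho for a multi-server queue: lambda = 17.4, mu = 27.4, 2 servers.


rho = lambda / (c * mu) = 17.4 / (2 * 27.4) = 0.3175

0.3175


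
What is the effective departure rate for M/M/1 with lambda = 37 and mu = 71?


For a stable queue (lambda < mu), throughput = lambda = 37 per hour

37 per hour


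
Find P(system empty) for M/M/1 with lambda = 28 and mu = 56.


P0 = 1 - rho = 1 - 28/56 = 0.5

0.5


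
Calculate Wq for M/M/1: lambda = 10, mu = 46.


rho = 10/46; Wq = rho/(mu - lambda) = 0.006 hours

0.006 hours


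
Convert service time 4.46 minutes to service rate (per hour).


mu = 60 / avg_service_time = 60 / 4.46 = 13.45 per hour

13.45 per hour


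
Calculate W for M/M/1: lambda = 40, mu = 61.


W = 1/(mu - lambda) = 1/(61 - 40) = 0.0476 hours

0.0476 hours


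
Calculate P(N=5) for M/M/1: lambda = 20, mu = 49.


rho = 20/49; P(n) = (1-rho)*rho^n = (1-20/49)*(20/49)^5 = 0.0067

0.0067


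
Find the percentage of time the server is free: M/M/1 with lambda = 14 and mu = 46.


Idle fraction = (1 - rho) * 100 = (1 - 14/46) * 100 = 69.6%

69.6%


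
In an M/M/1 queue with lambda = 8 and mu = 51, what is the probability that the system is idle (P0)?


P0 = 1 - rho = 1 - 8/51 = 0.8431

0.8431


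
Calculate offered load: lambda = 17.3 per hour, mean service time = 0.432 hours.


Offered load a = lambda * E[S] = 17.3 * 0.432 = 7.47 Erlangs

7.47 Erlangs


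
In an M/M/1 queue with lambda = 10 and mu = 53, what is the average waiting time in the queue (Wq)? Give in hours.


rho = 10/53; Wq = rho/(mu - lambda) = 0.0044 hours

0.0044 hours


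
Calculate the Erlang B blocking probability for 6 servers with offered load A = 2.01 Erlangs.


B(N,A) = (A^N/N!) / sum(A^k/k!, k=0..N) with N=6, A=2.01 = 0.0123

0.0123


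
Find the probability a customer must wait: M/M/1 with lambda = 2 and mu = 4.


P(wait) = rho = lambda/mu = 2/4 = 0.5

0.5


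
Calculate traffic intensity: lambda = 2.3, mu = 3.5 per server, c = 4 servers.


rho = lambda / (c * mu) = 2.3 / (4 * 3.5) = 0.1643

0.1643


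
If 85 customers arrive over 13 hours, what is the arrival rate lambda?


lambda = total arrivals / time = 85 / 13 = 6.54 per hour

6.54 per hour


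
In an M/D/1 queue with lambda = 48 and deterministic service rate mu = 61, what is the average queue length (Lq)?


M/D/1: Lq = rho^2 / (2*(1-rho)) where rho = 48/61; Lq = 1.45

1.45


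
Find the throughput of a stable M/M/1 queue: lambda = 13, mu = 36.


For a stable queue (lambda < mu), throughput = lambda = 13 per hour

13 per hour


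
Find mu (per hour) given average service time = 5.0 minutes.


mu = 60 / avg_service_time = 60 / 5.0 = 12.0 per hour

12.0 per hour


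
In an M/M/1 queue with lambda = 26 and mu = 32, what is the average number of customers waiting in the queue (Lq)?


rho = 26/32; Lq = rho^2/(1-rho) = 3.52

3.52


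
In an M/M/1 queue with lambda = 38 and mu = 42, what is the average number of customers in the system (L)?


rho = 38/42; L = rho/(1-rho) = 9.5

9.5


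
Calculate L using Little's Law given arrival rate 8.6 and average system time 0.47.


L = lambda * W = 8.6 * 0.47 = 4.04

4.04


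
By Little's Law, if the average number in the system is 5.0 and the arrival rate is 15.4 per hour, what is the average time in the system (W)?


W = L / lambda = 5.0 / 15.4 = 0.3247 hours

0.3247 hours


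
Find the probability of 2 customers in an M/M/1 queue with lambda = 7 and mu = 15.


rho = 7/15; P(n) = (1-rho)*rho^n = (1-7/15)*(7/15)^2 = 0.1161

0.1161


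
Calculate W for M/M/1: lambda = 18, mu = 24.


W = 1/(mu - lambda) = 1/(24 - 18) = 0.1667 hours

0.1667 hours


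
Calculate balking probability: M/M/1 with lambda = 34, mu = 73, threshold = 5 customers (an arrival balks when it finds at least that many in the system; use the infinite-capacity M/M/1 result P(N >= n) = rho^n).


P(N >= 5) = rho^5 = (34/73)^5 = 0.0219

0.0219


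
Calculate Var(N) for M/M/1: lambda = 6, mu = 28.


rho = 6/28; Var(N) = rho/(1-rho)^2 = 0.35

0.35


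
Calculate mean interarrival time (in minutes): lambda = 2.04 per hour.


Mean interarrival time = 60/lambda = 60/2.04 = 29.41 minutes

29.41 minutes


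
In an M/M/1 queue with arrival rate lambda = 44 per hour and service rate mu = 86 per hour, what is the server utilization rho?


rho = lambda/mu = 44/86 = 0.5116

0.5116


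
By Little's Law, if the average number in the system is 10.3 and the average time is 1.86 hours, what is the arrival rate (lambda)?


lambda = L / W = 10.3 / 1.86 = 5.54 per hour

5.54 per hour


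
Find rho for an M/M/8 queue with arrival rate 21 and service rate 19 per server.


rho = lambda/(c*mu) = 21/(8*19) = 0.1382

0.1382


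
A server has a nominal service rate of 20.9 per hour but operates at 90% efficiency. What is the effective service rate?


Effective rate = mu * efficiency = 20.9 * 0.9 = 18.81 per hour

18.81 per hour


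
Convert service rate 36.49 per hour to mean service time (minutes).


Mean service time = 60/mu = 60/36.49 = 1.64 minutes

1.64 minutes


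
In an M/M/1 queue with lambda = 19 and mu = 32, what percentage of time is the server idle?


Idle fraction = (1 - rho) * 100 = (1 - 19/32) * 100 = 40.6%

40.6%


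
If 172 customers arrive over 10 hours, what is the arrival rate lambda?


lambda = total arrivals / time = 172 / 10 = 17.2 per hour

17.2 per hour


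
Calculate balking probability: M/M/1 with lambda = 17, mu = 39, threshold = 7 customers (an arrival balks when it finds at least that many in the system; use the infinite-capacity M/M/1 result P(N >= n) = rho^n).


P(N >= 7) = rho^7 = (17/39)^7 = 0.003

0.003


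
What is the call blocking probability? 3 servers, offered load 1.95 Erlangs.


B(N,A) = (A^N/N!) / sum(A^k/k!, k=0..N) with N=3, A=1.95 = 0.203

0.203


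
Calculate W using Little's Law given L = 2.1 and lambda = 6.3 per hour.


W = L / lambda = 2.1 / 6.3 = 0.3333 hours

0.3333 hours


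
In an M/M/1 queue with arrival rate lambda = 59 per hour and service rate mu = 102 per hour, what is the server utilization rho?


rho = lambda/mu = 59/102 = 0.5784

0.5784
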